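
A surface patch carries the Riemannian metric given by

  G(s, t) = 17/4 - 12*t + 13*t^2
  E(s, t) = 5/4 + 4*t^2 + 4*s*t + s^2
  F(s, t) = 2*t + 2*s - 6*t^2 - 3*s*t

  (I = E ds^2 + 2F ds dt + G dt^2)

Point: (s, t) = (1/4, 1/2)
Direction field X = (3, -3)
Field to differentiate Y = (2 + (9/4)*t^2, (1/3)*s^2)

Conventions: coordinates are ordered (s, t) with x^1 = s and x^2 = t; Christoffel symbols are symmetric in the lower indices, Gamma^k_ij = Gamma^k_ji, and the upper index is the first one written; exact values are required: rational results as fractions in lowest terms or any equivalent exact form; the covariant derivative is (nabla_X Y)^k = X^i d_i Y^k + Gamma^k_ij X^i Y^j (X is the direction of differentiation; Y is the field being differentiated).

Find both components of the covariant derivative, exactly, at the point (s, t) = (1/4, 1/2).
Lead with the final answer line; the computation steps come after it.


Answer: (nabla_X Y)^s = -669/58, (nabla_X Y)^t = -7633/696

E = 45/16, F = -3/8, G = 3/2 at the point
E_s = 5/2, E_t = 5, F_s = 1/2, F_t = -19/4, G_s = 0, G_t = 1
EG - F^2 = 261/64;  g^inv = (64/261) * [[3/2, 3/8], [3/8, 45/16]]
first-kind symbols [ij,l] = (1/2)(d_i g_jl + d_j g_il - d_l g_ij): [ss,s] = E_s/2 = 5/4, [ss,t] = F_s - E_t/2 = -2, [st,s] = E_t/2 = 5/2, [st,t] = G_s/2 = 0, [tt,s] = F_t - G_s/2 = -19/4, [tt,t] = G_t/2 = 1/2
Gamma^s_ij = (G*[ij,s] - F*[ij,t])/(EG - F^2), Gamma^t_ij = (E*[ij,t] - F*[ij,s])/(EG - F^2)
Gamma_sss = 8/29, Gamma_sst = 80/87, Gamma_stt = -148/87, Gamma_tss = -110/87, Gamma_tst = 20/87, Gamma_ttt = -8/87
X = (3, -3), Y = (41/16, 1/48) at the point


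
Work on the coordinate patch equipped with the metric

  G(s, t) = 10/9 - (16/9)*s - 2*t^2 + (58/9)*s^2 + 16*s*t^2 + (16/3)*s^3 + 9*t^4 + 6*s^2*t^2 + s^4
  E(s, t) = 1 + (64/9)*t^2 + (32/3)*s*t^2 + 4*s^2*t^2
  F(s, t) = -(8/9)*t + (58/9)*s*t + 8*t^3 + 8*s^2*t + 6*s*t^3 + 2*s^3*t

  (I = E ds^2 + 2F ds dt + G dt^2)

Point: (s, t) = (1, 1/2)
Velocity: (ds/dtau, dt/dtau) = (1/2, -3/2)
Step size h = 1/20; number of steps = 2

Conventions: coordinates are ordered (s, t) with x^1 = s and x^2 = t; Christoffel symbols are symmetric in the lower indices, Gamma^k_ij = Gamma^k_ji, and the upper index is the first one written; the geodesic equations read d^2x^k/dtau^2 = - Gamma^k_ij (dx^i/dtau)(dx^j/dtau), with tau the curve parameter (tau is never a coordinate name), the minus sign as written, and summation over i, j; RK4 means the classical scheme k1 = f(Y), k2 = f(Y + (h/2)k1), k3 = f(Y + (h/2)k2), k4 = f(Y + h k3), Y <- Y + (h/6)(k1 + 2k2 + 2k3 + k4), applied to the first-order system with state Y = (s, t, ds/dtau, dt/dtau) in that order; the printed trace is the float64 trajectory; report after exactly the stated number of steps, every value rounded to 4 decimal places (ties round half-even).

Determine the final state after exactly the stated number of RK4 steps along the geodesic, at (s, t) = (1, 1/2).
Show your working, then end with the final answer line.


f(Y) = (ds/dtau, dt/dtau, -Gamma^s_ij Y'^i Y'^j, -Gamma^t_ij Y'^i Y'^j) with the Gammas evaluated at the stage position; h = 0.050000; intermediate values shown to 6 dp
step 0: s = 1.0000, t = 0.5000, ds/dtau = 0.5000, dt/dtau = -1.5000
step 1:
  k1: at (s, t) = (1.000000, 0.500000), (ds/dtau, dt/dtau) = (0.500000, -1.500000); Gamma_sss = 0.100931, Gamma_sst = 0.471012, Gamma_stt = 0.302794, Gamma_tss = 0.176630, Gamma_tst = 0.824272, Gamma_ttt = 0.529889; k1 = (0.500000, -1.500000, 0.000000, 0.000000)
  k2: at (s, t) = (1.012500, 0.462500), (ds/dtau, dt/dtau) = (0.500000, -1.500000); Gamma_sss = 0.091326, Gamma_sst = 0.463212, Gamma_stt = 0.273978, Gamma_tss = 0.169763, Gamma_tst = 0.861048, Gamma_ttt = 0.509288; k2 = (0.500000, -1.500000, 0.055536, 0.103234)
  k3: at (s, t) = (1.012500, 0.462500), (ds/dtau, dt/dtau) = (0.501388, -1.497419); Gamma_sss = 0.091326, Gamma_sst = 0.463212, Gamma_stt = 0.273978, Gamma_tss = 0.169763, Gamma_tst = 0.861048, Gamma_ttt = 0.509288; k3 = (0.501388, -1.497419, 0.058259, 0.108296)
  k4: at (s, t) = (1.025069, 0.425129), (ds/dtau, dt/dtau) = (0.502913, -1.494585); Gamma_sss = 0.081320, Gamma_sst = 0.451122, Gamma_stt = 0.243960, Gamma_tss = 0.161936, Gamma_tst = 0.898342, Gamma_ttt = 0.485809; k4 = (0.502913, -1.494585, 0.112647, 0.224320)
  Y <- Y + (h/6)(k1 + 2k2 + 2k3 + k4): s = 1.0250, t = 0.4251, ds/dtau = 0.5028, dt/dtau = -1.4946
step 2:
  k1: at (s, t) = (1.025047, 0.425088), (ds/dtau, dt/dtau) = (0.502835, -1.494605); Gamma_sss = 0.081313, Gamma_sst = 0.451124, Gamma_stt = 0.243940, Gamma_tss = 0.161932, Gamma_tst = 0.898395, Gamma_ttt = 0.485796; k1 = (0.502835, -1.494605, 0.112593, 0.224225)
  k2: at (s, t) = (1.037618, 0.387723), (ds/dtau, dt/dtau) = (0.505650, -1.489000); Gamma_sss = 0.071029, Gamma_sst = 0.434345, Gamma_stt = 0.213086, Gamma_tss = 0.153037, Gamma_tst = 0.935831, Gamma_ttt = 0.459111; k2 = (0.505650, -1.489000, 0.163450, 0.352166)
  k3: at (s, t) = (1.037689, 0.387863), (ds/dtau, dt/dtau) = (0.506922, -1.485801); Gamma_sss = 0.071054, Gamma_sst = 0.434358, Gamma_stt = 0.213163, Gamma_tss = 0.153058, Gamma_tst = 0.935648, Gamma_ttt = 0.459173; k3 = (0.506922, -1.485801, 0.165465, 0.356427)
  k4: at (s, t) = (1.050393, 0.350798), (ds/dtau, dt/dtau) = (0.511109, -1.476784); Gamma_sss = 0.060726, Gamma_sst = 0.412640, Gamma_stt = 0.182177, Gamma_tss = 0.143070, Gamma_tst = 0.972183, Gamma_ttt = 0.429210; k4 = (0.511109, -1.476784, 0.209747, 0.494167)
  Y <- Y + (h/6)(k1 + 2k2 + 2k3 + k4): s = 1.0504, t = 0.3507, ds/dtau = 0.5110, dt/dtau = -1.4768

Answer: s = 1.0504, t = 0.3507, ds/dtau = 0.5110, dt/dtau = -1.4768


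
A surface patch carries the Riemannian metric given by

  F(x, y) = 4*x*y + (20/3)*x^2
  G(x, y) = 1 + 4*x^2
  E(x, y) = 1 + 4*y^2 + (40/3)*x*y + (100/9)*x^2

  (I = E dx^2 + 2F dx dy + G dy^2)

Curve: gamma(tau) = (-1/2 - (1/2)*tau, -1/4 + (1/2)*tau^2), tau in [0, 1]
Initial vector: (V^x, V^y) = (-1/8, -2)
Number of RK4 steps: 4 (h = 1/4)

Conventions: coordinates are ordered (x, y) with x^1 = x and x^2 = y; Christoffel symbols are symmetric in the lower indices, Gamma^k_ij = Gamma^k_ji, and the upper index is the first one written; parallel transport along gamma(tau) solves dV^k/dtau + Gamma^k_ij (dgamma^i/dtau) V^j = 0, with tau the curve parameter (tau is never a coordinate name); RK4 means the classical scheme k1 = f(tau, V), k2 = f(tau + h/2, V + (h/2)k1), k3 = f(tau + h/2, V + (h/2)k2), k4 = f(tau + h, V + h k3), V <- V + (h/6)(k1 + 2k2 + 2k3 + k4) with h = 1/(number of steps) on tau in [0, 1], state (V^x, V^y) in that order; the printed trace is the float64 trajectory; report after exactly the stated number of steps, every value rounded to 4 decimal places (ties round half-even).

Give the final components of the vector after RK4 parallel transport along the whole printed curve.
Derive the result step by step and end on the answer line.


gamma'(tau) = (-1/2, tau); f(tau, V)^k = -Gamma^k_ij(gamma(tau)) gamma'^i(tau) V^j; h = 1/4; intermediate values shown to 6 dp
curve data and Christoffel symbols at the stage parameters:
  tau = 0.000000: gamma = (-0.500000, -0.250000), gamma' = (-0.500000, 0.000000); Gamma_xxx = -1.078838, Gamma_xxy = -0.647303, Gamma_xyy = 0.000000, Gamma_yxx = -0.497925, Gamma_yxy = -0.298755, Gamma_yyy = 0.000000
  tau = 0.125000: gamma = (-0.562500, -0.242188), gamma' = (-0.500000, 0.125000); Gamma_xxx = -1.004125, Gamma_xxy = -0.602475, Gamma_xyy = 0.000000, Gamma_yxx = -0.478788, Gamma_yxy = -0.287273, Gamma_yyy = 0.000000
  tau = 0.250000: gamma = (-0.625000, -0.218750), gamma' = (-0.500000, 0.250000); Gamma_xxx = -0.942322, Gamma_xxy = -0.565393, Gamma_xyy = 0.000000, Gamma_yxx = -0.467267, Gamma_yxy = -0.280360, Gamma_yyy = 0.000000
  tau = 0.375000: gamma = (-0.687500, -0.179688), gamma' = (-0.500000, 0.375000); Gamma_xxx = -0.890929, Gamma_xxy = -0.534557, Gamma_xyy = 0.000000, Gamma_yxx = -0.462093, Gamma_yxy = -0.277256, Gamma_yyy = 0.000000
  tau = 0.500000: gamma = (-0.750000, -0.125000), gamma' = (-0.500000, 0.500000); Gamma_xxx = -0.847784, Gamma_xxy = -0.508671, Gamma_xyy = 0.000000, Gamma_yxx = -0.462428, Gamma_yxy = -0.277457, Gamma_yyy = 0.000000
  tau = 0.625000: gamma = (-0.812500, -0.054688), gamma' = (-0.500000, 0.625000); Gamma_xxx = -0.811077, Gamma_xxy = -0.486646, Gamma_xyy = 0.000000, Gamma_yxx = -0.467756, Gamma_yxy = -0.280654, Gamma_yyy = 0.000000
  tau = 0.750000: gamma = (-0.875000, 0.031250), gamma' = (-0.500000, 0.750000); Gamma_xxx = -0.779267, Gamma_xxy = -0.467560, Gamma_xyy = 0.000000, Gamma_yxx = -0.477799, Gamma_yxy = -0.286679, Gamma_yyy = 0.000000
  tau = 0.875000: gamma = (-0.937500, 0.132812), gamma' = (-0.500000, 0.875000); Gamma_xxx = -0.750986, Gamma_xxy = -0.450592, Gamma_xyy = 0.000000, Gamma_yxx = -0.492450, Gamma_yxy = -0.295470, Gamma_yyy = 0.000000
  tau = 1.000000: gamma = (-1.000000, 0.250000), gamma' = (-0.500000, 1.000000); Gamma_xxx = -0.724947, Gamma_xxy = -0.434968, Gamma_xyy = 0.000000, Gamma_yxx = -0.511727, Gamma_yxy = -0.307036, Gamma_yyy = 0.000000
step 0: V^x = -0.1250, V^y = -2.0000
step 1: k1 = (0.714730, 0.329876), k2 = (0.605271, 0.288606), k3 = (0.612664, 0.292131), k4 = (0.535457, 0.265516); V <- V + (h/6)(k1 + 2k2 + 2k3 + k4): V^x = 0.0286, V^y = -1.9268
step 2: k1 = (0.535271, 0.265424), k2 = (0.482727, 0.250373), k3 = (0.484839, 0.251469), k4 = (0.448664, 0.244726); V <- V + (h/6)(k1 + 2k2 + 2k3 + k4): V^x = 0.1502, V^y = -1.8637
step 3: k1 = (0.448540, 0.244658), k2 = (0.425131, 0.245177), k3 = (0.425412, 0.245339), k4 = (0.411365, 0.252224); V <- V + (h/6)(k1 + 2k2 + 2k3 + k4): V^x = 0.2569, V^y = -1.8021
step 4: k1 = (0.411294, 0.252180), k2 = (0.404702, 0.265378), k3 = (0.404315, 0.265124), k4 = (0.403475, 0.284806); V <- V + (h/6)(k1 + 2k2 + 2k3 + k4): V^x = 0.3583, V^y = -1.7356

Answer: V^x = 0.3583, V^y = -1.7356


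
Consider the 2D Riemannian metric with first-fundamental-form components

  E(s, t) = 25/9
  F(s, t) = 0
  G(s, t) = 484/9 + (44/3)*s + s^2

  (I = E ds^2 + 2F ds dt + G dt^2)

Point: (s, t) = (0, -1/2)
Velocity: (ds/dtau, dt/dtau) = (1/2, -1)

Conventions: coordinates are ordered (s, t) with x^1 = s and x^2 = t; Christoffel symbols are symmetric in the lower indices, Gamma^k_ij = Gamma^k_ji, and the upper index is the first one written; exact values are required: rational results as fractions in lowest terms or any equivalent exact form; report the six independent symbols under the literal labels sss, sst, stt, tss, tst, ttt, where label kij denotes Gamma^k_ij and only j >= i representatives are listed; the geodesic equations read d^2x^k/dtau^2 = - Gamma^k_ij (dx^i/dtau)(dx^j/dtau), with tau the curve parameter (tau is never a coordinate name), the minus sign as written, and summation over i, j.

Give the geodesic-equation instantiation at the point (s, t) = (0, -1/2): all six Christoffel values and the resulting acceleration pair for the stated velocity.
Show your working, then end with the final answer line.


E = 25/9, F = 0, G = 484/9 at the point
E_s = 0, E_t = 0, F_s = 0, F_t = 0, G_s = 44/3, G_t = 0
EG - F^2 = 12100/81;  g^inv = (81/12100) * [[484/9, 0], [0, 25/9]]
first-kind symbols [ij,l] = (1/2)(d_i g_jl + d_j g_il - d_l g_ij): [ss,s] = E_s/2 = 0, [ss,t] = F_s - E_t/2 = 0, [st,s] = E_t/2 = 0, [st,t] = G_s/2 = 22/3, [tt,s] = F_t - G_s/2 = -22/3, [tt,t] = G_t/2 = 0
Gamma^s_ij = (G*[ij,s] - F*[ij,t])/(EG - F^2), Gamma^t_ij = (E*[ij,t] - F*[ij,s])/(EG - F^2)
Gamma_sss = 0, Gamma_sst = 0, Gamma_stt = -66/25, Gamma_tss = 0, Gamma_tst = 3/22, Gamma_ttt = 0
d^2s/dtau^2 = -(Gamma_sss*(1/2)^2 + 2*Gamma_sst*(1/2)*(-1) + Gamma_stt*(-1)^2) = 66/25
d^2t/dtau^2 = -(Gamma_tss*(1/2)^2 + 2*Gamma_tst*(1/2)*(-1) + Gamma_ttt*(-1)^2) = 3/22

Answer: Gamma_sss = 0, Gamma_sst = 0, Gamma_stt = -66/25, Gamma_tss = 0, Gamma_tst = 3/22, Gamma_ttt = 0; accelerations (d^2s/dtau^2, d^2t/dtau^2) = (66/25, 3/22)


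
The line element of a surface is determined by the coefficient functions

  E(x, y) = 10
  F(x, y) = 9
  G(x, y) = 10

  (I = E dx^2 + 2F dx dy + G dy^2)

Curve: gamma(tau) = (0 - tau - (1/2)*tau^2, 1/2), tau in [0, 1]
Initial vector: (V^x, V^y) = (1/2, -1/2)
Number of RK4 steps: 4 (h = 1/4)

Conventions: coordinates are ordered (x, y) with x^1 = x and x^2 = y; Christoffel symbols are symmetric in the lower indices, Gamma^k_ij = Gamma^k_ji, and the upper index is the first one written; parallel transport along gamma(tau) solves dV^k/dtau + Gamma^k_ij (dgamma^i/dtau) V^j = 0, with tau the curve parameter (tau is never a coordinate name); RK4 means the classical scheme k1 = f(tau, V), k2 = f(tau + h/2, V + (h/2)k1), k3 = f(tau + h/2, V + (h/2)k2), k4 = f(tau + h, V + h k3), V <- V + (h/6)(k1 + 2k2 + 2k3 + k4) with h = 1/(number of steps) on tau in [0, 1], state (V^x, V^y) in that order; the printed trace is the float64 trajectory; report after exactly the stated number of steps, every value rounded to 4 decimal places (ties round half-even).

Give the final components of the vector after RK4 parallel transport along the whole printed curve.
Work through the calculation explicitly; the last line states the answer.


gamma'(tau) = (-1 - tau, 0); f(tau, V)^k = -Gamma^k_ij(gamma(tau)) gamma'^i(tau) V^j; h = 1/4; intermediate values shown to 6 dp
curve data and Christoffel symbols at the stage parameters:
  tau = 0.000000: gamma = (0.000000, 0.500000), gamma' = (-1.000000, 0.000000); Gamma_xxx = 0.000000, Gamma_xxy = 0.000000, Gamma_xyy = 0.000000, Gamma_yxx = 0.000000, Gamma_yxy = 0.000000, Gamma_yyy = 0.000000
  tau = 0.125000: gamma = (-0.132812, 0.500000), gamma' = (-1.125000, 0.000000); Gamma_xxx = 0.000000, Gamma_xxy = 0.000000, Gamma_xyy = 0.000000, Gamma_yxx = 0.000000, Gamma_yxy = 0.000000, Gamma_yyy = 0.000000
  tau = 0.250000: gamma = (-0.281250, 0.500000), gamma' = (-1.250000, 0.000000); Gamma_xxx = 0.000000, Gamma_xxy = 0.000000, Gamma_xyy = 0.000000, Gamma_yxx = 0.000000, Gamma_yxy = 0.000000, Gamma_yyy = 0.000000
  tau = 0.375000: gamma = (-0.445312, 0.500000), gamma' = (-1.375000, 0.000000); Gamma_xxx = 0.000000, Gamma_xxy = 0.000000, Gamma_xyy = 0.000000, Gamma_yxx = 0.000000, Gamma_yxy = 0.000000, Gamma_yyy = 0.000000
  tau = 0.500000: gamma = (-0.625000, 0.500000), gamma' = (-1.500000, 0.000000); Gamma_xxx = 0.000000, Gamma_xxy = 0.000000, Gamma_xyy = 0.000000, Gamma_yxx = 0.000000, Gamma_yxy = 0.000000, Gamma_yyy = 0.000000
  tau = 0.625000: gamma = (-0.820312, 0.500000), gamma' = (-1.625000, 0.000000); Gamma_xxx = 0.000000, Gamma_xxy = 0.000000, Gamma_xyy = 0.000000, Gamma_yxx = 0.000000, Gamma_yxy = 0.000000, Gamma_yyy = 0.000000
  tau = 0.750000: gamma = (-1.031250, 0.500000), gamma' = (-1.750000, 0.000000); Gamma_xxx = 0.000000, Gamma_xxy = 0.000000, Gamma_xyy = 0.000000, Gamma_yxx = 0.000000, Gamma_yxy = 0.000000, Gamma_yyy = 0.000000
  tau = 0.875000: gamma = (-1.257812, 0.500000), gamma' = (-1.875000, 0.000000); Gamma_xxx = 0.000000, Gamma_xxy = 0.000000, Gamma_xyy = 0.000000, Gamma_yxx = 0.000000, Gamma_yxy = 0.000000, Gamma_yyy = 0.000000
  tau = 1.000000: gamma = (-1.500000, 0.500000), gamma' = (-2.000000, 0.000000); Gamma_xxx = 0.000000, Gamma_xxy = 0.000000, Gamma_xyy = 0.000000, Gamma_yxx = 0.000000, Gamma_yxy = 0.000000, Gamma_yyy = 0.000000
step 0: V^x = 0.5000, V^y = -0.5000
step 1: k1 = (0.000000, 0.000000), k2 = (0.000000, 0.000000), k3 = (0.000000, 0.000000), k4 = (0.000000, 0.000000); V <- V + (h/6)(k1 + 2k2 + 2k3 + k4): V^x = 0.5000, V^y = -0.5000
step 2: k1 = (0.000000, 0.000000), k2 = (0.000000, 0.000000), k3 = (0.000000, 0.000000), k4 = (0.000000, 0.000000); V <- V + (h/6)(k1 + 2k2 + 2k3 + k4): V^x = 0.5000, V^y = -0.5000
step 3: k1 = (0.000000, 0.000000), k2 = (0.000000, 0.000000), k3 = (0.000000, 0.000000), k4 = (0.000000, 0.000000); V <- V + (h/6)(k1 + 2k2 + 2k3 + k4): V^x = 0.5000, V^y = -0.5000
step 4: k1 = (0.000000, 0.000000), k2 = (0.000000, 0.000000), k3 = (0.000000, 0.000000), k4 = (0.000000, 0.000000); V <- V + (h/6)(k1 + 2k2 + 2k3 + k4): V^x = 0.5000, V^y = -0.5000

Answer: V^x = 0.5000, V^y = -0.5000


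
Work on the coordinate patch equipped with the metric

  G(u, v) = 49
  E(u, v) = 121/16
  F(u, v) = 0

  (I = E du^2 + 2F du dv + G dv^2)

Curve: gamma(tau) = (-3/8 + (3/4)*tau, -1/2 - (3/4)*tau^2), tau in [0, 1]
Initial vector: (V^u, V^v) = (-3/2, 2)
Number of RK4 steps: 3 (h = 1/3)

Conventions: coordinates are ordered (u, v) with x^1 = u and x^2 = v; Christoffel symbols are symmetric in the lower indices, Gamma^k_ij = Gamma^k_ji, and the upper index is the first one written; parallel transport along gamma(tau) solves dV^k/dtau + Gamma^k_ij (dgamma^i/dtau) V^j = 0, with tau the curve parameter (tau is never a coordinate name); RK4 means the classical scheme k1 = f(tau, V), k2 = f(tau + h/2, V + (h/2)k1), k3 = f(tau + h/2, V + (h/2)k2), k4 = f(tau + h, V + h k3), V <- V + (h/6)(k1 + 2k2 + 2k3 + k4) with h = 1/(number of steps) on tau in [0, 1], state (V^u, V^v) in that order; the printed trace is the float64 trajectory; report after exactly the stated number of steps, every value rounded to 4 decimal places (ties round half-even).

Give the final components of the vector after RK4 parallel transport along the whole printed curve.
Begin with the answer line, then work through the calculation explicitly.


Answer: V^u = -1.5000, V^v = 2.0000

gamma'(tau) = (3/4, -(3/2)*tau); f(tau, V)^k = -Gamma^k_ij(gamma(tau)) gamma'^i(tau) V^j; h = 1/3; intermediate values shown to 6 dp
curve data and Christoffel symbols at the stage parameters:
  tau = 0.000000: gamma = (-0.375000, -0.500000), gamma' = (0.750000, 0.000000); Gamma_uuu = 0.000000, Gamma_uuv = 0.000000, Gamma_uvv = 0.000000, Gamma_vuu = 0.000000, Gamma_vuv = 0.000000, Gamma_vvv = 0.000000
  tau = 0.166667: gamma = (-0.250000, -0.520833), gamma' = (0.750000, -0.250000); Gamma_uuu = 0.000000, Gamma_uuv = 0.000000, Gamma_uvv = 0.000000, Gamma_vuu = 0.000000, Gamma_vuv = 0.000000, Gamma_vvv = 0.000000
  tau = 0.333333: gamma = (-0.125000, -0.583333), gamma' = (0.750000, -0.500000); Gamma_uuu = 0.000000, Gamma_uuv = 0.000000, Gamma_uvv = 0.000000, Gamma_vuu = 0.000000, Gamma_vuv = 0.000000, Gamma_vvv = 0.000000
  tau = 0.500000: gamma = (0.000000, -0.687500), gamma' = (0.750000, -0.750000); Gamma_uuu = 0.000000, Gamma_uuv = 0.000000, Gamma_uvv = 0.000000, Gamma_vuu = 0.000000, Gamma_vuv = 0.000000, Gamma_vvv = 0.000000
  tau = 0.666667: gamma = (0.125000, -0.833333), gamma' = (0.750000, -1.000000); Gamma_uuu = 0.000000, Gamma_uuv = 0.000000, Gamma_uvv = 0.000000, Gamma_vuu = 0.000000, Gamma_vuv = 0.000000, Gamma_vvv = 0.000000
  tau = 0.833333: gamma = (0.250000, -1.020833), gamma' = (0.750000, -1.250000); Gamma_uuu = 0.000000, Gamma_uuv = 0.000000, Gamma_uvv = 0.000000, Gamma_vuu = 0.000000, Gamma_vuv = 0.000000, Gamma_vvv = 0.000000
  tau = 1.000000: gamma = (0.375000, -1.250000), gamma' = (0.750000, -1.500000); Gamma_uuu = 0.000000, Gamma_uuv = 0.000000, Gamma_uvv = 0.000000, Gamma_vuu = 0.000000, Gamma_vuv = 0.000000, Gamma_vvv = 0.000000
step 0: V^u = -1.5000, V^v = 2.0000
step 1: k1 = (0.000000, 0.000000), k2 = (0.000000, 0.000000), k3 = (0.000000, 0.000000), k4 = (0.000000, 0.000000); V <- V + (h/6)(k1 + 2k2 + 2k3 + k4): V^u = -1.5000, V^v = 2.0000
step 2: k1 = (0.000000, 0.000000), k2 = (0.000000, 0.000000), k3 = (0.000000, 0.000000), k4 = (0.000000, 0.000000); V <- V + (h/6)(k1 + 2k2 + 2k3 + k4): V^u = -1.5000, V^v = 2.0000
step 3: k1 = (0.000000, 0.000000), k2 = (0.000000, 0.000000), k3 = (0.000000, 0.000000), k4 = (0.000000, 0.000000); V <- V + (h/6)(k1 + 2k2 + 2k3 + k4): V^u = -1.5000, V^v = 2.0000


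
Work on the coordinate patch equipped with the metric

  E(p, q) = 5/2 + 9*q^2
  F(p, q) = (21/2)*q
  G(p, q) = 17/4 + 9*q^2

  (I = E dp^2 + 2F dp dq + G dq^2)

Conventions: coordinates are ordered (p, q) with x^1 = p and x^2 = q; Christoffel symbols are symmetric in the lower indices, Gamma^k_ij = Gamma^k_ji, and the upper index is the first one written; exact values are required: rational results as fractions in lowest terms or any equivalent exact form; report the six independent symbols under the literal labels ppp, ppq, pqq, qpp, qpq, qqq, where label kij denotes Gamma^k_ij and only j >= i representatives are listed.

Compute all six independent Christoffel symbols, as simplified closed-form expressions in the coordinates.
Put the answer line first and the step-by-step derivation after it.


Answer: Gamma_ppp = 756*q^2/(648*q^4 - 396*q^2 + 85), Gamma_ppq = (648*q^3 + 306*q)/(648*q^4 - 396*q^2 + 85), Gamma_pqq = 357/(648*q^4 - 396*q^2 + 85), Gamma_qpp = (-648*q^3 - 180*q)/(648*q^4 - 396*q^2 + 85), Gamma_qpq = -756*q^2/(648*q^4 - 396*q^2 + 85), Gamma_qqq = (648*q^3 - 702*q)/(648*q^4 - 396*q^2 + 85)

E = 5/2 + 9*q^2; F = (21/2)*q; G = 17/4 + 9*q^2
Gamma^k_ij = (1/2) g^{kl} (d_i g_jl + d_j g_il - d_l g_ij), with g^inv = (1/(EG-F^2)) [[G, -F], [-F, E]]
first partials: E_p = 0, E_q = 18*q, F_p = 0, F_q = 21/2, G_p = 0, G_q = 18*q
D = EG - F^2 = 85/8 - (99/2)*q^2 + 81*q^4
expanded: Gamma^p_pp = (G E_p - 2F F_p + F E_q)/(2D), Gamma^p_pq = (G E_q - F G_p)/(2D), Gamma^p_qq = (2G F_q - G G_p - F G_q)/(2D), Gamma^q_pp = (2E F_p - E E_q - F E_p)/(2D), Gamma^q_pq = (E G_p - F E_q)/(2D), Gamma^q_qq = (E G_q - 2F F_q + F G_p)/(2D); substitute and cancel common factors


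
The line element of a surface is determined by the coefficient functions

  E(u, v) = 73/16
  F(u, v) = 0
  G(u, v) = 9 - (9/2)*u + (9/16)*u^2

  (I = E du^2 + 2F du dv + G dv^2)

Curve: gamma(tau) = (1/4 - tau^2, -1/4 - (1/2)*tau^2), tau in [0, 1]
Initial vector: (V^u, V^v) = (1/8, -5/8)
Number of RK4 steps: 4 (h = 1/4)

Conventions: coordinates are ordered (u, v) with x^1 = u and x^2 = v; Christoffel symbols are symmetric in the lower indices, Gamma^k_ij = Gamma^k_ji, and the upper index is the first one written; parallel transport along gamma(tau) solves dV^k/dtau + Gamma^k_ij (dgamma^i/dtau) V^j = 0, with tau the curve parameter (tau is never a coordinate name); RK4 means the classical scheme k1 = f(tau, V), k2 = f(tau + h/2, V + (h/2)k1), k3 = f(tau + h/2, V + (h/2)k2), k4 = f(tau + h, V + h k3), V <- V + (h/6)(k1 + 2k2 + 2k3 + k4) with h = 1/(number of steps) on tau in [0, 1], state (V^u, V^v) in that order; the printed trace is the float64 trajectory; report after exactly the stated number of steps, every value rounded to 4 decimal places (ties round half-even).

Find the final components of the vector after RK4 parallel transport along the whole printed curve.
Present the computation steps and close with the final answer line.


gamma'(tau) = (-2*tau, -tau); f(tau, V)^k = -Gamma^k_ij(gamma(tau)) gamma'^i(tau) V^j; h = 1/4; intermediate values shown to 6 dp
curve data and Christoffel symbols at the stage parameters:
  tau = 0.000000: gamma = (0.250000, -0.250000), gamma' = (0.000000, 0.000000); Gamma_uuu = 0.000000, Gamma_uuv = 0.000000, Gamma_uvv = 0.462329, Gamma_vuu = 0.000000, Gamma_vuv = -0.266667, Gamma_vvv = 0.000000
  tau = 0.125000: gamma = (0.234375, -0.257812), gamma' = (-0.250000, -0.125000); Gamma_uuu = 0.000000, Gamma_uuv = 0.000000, Gamma_uvv = 0.464255, Gamma_vuu = 0.000000, Gamma_vuv = -0.265560, Gamma_vvv = 0.000000
  tau = 0.250000: gamma = (0.187500, -0.281250), gamma' = (-0.500000, -0.250000); Gamma_uuu = 0.000000, Gamma_uuv = 0.000000, Gamma_uvv = 0.470034, Gamma_vuu = 0.000000, Gamma_vuv = -0.262295, Gamma_vvv = 0.000000
  tau = 0.375000: gamma = (0.109375, -0.320312), gamma' = (-0.750000, -0.375000); Gamma_uuu = 0.000000, Gamma_uuv = 0.000000, Gamma_uvv = 0.479666, Gamma_vuu = 0.000000, Gamma_vuv = -0.257028, Gamma_vvv = 0.000000
  tau = 0.500000: gamma = (0.000000, -0.375000), gamma' = (-1.000000, -0.500000); Gamma_uuu = 0.000000, Gamma_uuv = 0.000000, Gamma_uvv = 0.493151, Gamma_vuu = 0.000000, Gamma_vuv = -0.250000, Gamma_vvv = 0.000000
  tau = 0.625000: gamma = (-0.140625, -0.445312), gamma' = (-1.250000, -0.625000); Gamma_uuu = 0.000000, Gamma_uuv = 0.000000, Gamma_uvv = 0.510488, Gamma_vuu = 0.000000, Gamma_vuv = -0.241509, Gamma_vvv = 0.000000
  tau = 0.750000: gamma = (-0.312500, -0.531250), gamma' = (-1.500000, -0.750000); Gamma_uuu = 0.000000, Gamma_uuv = 0.000000, Gamma_uvv = 0.531678, Gamma_vuu = 0.000000, Gamma_vuv = -0.231884, Gamma_vvv = 0.000000
  tau = 0.875000: gamma = (-0.515625, -0.632812), gamma' = (-1.750000, -0.875000); Gamma_uuu = 0.000000, Gamma_uuv = 0.000000, Gamma_uvv = 0.556721, Gamma_vuu = 0.000000, Gamma_vuv = -0.221453, Gamma_vvv = 0.000000
  tau = 1.000000: gamma = (-0.750000, -0.750000), gamma' = (-2.000000, -1.000000); Gamma_uuu = 0.000000, Gamma_uuv = 0.000000, Gamma_uvv = 0.585616, Gamma_vuu = 0.000000, Gamma_vuv = -0.210526, Gamma_vvv = 0.000000
step 0: V^u = 0.1250, V^v = -0.6250
step 1: k1 = (0.000000, 0.000000), k2 = (-0.036270, 0.037344), k3 = (-0.035999, 0.037185), k4 = (-0.072350, 0.073141); V <- V + (h/6)(k1 + 2k2 + 2k3 + k4): V^u = 0.1160, V^v = -0.6157
step 2: k1 = (-0.072355, 0.073149), k2 = (-0.109112, 0.106629), k3 = (-0.108359, 0.106265), k4 = (-0.145276, 0.136185); V <- V + (h/6)(k1 + 2k2 + 2k3 + k4): V^u = 0.0888, V^v = -0.5893
step 3: k1 = (-0.145301, 0.136223), k2 = (-0.182579, 0.162097), k3 = (-0.181547, 0.161824), k4 = (-0.218848, 0.183349); V <- V + (h/6)(k1 + 2k2 + 2k3 + k4): V^u = 0.0433, V^v = -0.5490
step 4: k1 = (-0.218906, 0.183423), k2 = (-0.256251, 0.200784), k3 = (-0.255194, 0.200848), k4 = (-0.292081, 0.214328); V <- V + (h/6)(k1 + 2k2 + 2k3 + k4): V^u = -0.0207, V^v = -0.4989

Answer: V^u = -0.0207, V^v = -0.4989


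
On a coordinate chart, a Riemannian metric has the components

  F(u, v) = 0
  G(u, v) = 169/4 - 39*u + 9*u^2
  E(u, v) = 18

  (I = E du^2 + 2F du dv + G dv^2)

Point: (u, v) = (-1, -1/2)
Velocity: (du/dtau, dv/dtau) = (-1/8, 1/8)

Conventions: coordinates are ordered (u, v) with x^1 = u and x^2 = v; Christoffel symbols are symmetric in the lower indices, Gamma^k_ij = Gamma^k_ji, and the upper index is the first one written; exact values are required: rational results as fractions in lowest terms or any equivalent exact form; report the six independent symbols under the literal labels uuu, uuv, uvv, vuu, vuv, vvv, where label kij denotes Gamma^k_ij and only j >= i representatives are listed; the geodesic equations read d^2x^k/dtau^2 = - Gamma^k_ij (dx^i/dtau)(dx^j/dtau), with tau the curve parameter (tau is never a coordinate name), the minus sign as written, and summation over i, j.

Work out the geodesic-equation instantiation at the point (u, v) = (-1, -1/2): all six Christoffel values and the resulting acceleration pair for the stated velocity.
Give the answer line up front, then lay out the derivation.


Answer: Gamma_uuu = 0, Gamma_uuv = 0, Gamma_uvv = 19/12, Gamma_vuu = 0, Gamma_vuv = -6/19, Gamma_vvv = 0; accelerations (d^2u/dtau^2, d^2v/dtau^2) = (-19/768, -3/304)

E = 18, F = 0, G = 361/4 at the point
E_u = 0, E_v = 0, F_u = 0, F_v = 0, G_u = -57, G_v = 0
EG - F^2 = 3249/2;  g^inv = (2/3249) * [[361/4, 0], [0, 18]]
first-kind symbols [ij,l] = (1/2)(d_i g_jl + d_j g_il - d_l g_ij): [uu,u] = E_u/2 = 0, [uu,v] = F_u - E_v/2 = 0, [uv,u] = E_v/2 = 0, [uv,v] = G_u/2 = -57/2, [vv,u] = F_v - G_u/2 = 57/2, [vv,v] = G_v/2 = 0
Gamma^u_ij = (G*[ij,u] - F*[ij,v])/(EG - F^2), Gamma^v_ij = (E*[ij,v] - F*[ij,u])/(EG - F^2)
Gamma_uuu = 0, Gamma_uuv = 0, Gamma_uvv = 19/12, Gamma_vuu = 0, Gamma_vuv = -6/19, Gamma_vvv = 0
d^2u/dtau^2 = -(Gamma_uuu*(-1/8)^2 + 2*Gamma_uuv*(-1/8)*(1/8) + Gamma_uvv*(1/8)^2) = -19/768
d^2v/dtau^2 = -(Gamma_vuu*(-1/8)^2 + 2*Gamma_vuv*(-1/8)*(1/8) + Gamma_vvv*(1/8)^2) = -3/304


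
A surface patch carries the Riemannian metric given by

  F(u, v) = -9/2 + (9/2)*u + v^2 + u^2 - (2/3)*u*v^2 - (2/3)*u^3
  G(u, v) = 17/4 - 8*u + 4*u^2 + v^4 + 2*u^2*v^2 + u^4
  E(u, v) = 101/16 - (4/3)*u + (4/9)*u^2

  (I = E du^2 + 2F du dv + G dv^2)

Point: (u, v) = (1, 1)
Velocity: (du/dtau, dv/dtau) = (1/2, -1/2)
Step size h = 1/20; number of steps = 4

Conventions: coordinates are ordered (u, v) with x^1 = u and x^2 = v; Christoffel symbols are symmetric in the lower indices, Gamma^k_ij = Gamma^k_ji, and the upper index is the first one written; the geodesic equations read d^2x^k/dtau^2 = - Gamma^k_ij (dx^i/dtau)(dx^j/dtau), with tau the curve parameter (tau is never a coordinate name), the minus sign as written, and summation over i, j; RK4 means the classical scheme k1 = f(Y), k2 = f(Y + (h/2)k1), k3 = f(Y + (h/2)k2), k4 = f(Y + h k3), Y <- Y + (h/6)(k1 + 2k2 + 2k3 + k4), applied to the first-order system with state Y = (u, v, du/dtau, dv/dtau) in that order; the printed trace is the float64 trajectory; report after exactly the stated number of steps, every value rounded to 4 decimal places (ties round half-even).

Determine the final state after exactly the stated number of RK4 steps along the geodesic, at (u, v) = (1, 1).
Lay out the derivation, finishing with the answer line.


f(Y) = (du/dtau, dv/dtau, -Gamma^u_ij Y'^i Y'^j, -Gamma^v_ij Y'^i Y'^j) with the Gammas evaluated at the stage position; h = 0.050000; intermediate values shown to 6 dp
step 0: u = 1.0000, v = 1.0000, du/dtau = 0.5000, dv/dtau = -0.5000
step 1:
  k1: at (u, v) = (1.000000, 1.000000), (du/dtau, dv/dtau) = (0.500000, -0.500000); Gamma_uuu = -0.154827, Gamma_uuv = -0.117963, Gamma_uvv = -0.744643, Gamma_vuu = 0.926247, Gamma_vuv = 0.959681, Gamma_vvv = 1.057983; k1 = (0.500000, -0.500000, 0.165886, -0.016217)
  k2: at (u, v) = (1.012500, 0.987500), (du/dtau, dv/dtau) = (0.504147, -0.500405); Gamma_uuu = -0.160737, Gamma_uuv = -0.128514, Gamma_uvv = -0.776312, Gamma_vuu = 0.926208, Gamma_vuv = 0.985779, Gamma_vvv = 1.058114; k2 = (0.504147, -0.500405, 0.170404, -0.002986)
  k3: at (u, v) = (1.012604, 0.987490), (du/dtau, dv/dtau) = (0.504260, -0.500075); Gamma_uuu = -0.160772, Gamma_uuv = -0.128604, Gamma_uvv = -0.776647, Gamma_vuu = 0.926014, Gamma_vuv = 0.985913, Gamma_vvv = 1.058127; k3 = (0.504260, -0.500075, 0.170241, -0.002845)
  k4: at (u, v) = (1.025213, 0.974996), (du/dtau, dv/dtau) = (0.508512, -0.500142); Gamma_uuu = -0.166625, Gamma_uuv = -0.139643, Gamma_uvv = -0.808936, Gamma_vuu = 0.924816, Gamma_vuv = 1.011787, Gamma_vvv = 1.058297; k4 = (0.508512, -0.500142, 0.174405, 0.010784)
  Y <- Y + (h/6)(k1 + 2k2 + 2k3 + k4): u = 1.0252, v = 0.9750, du/dtau = 0.5085, dv/dtau = -0.5001
step 2:
  k1: at (u, v) = (1.025211, 0.974991), (du/dtau, dv/dtau) = (0.508513, -0.500142); Gamma_uuu = -0.166626, Gamma_uuv = -0.139641, Gamma_uvv = -0.808925, Gamma_vuu = 0.924831, Gamma_vuv = 1.011789, Gamma_vvv = 1.058296; k1 = (0.508513, -0.500142, 0.174404, 0.010782)
  k2: at (u, v) = (1.037924, 0.962487), (du/dtau, dv/dtau) = (0.512873, -0.499873); Gamma_uuu = -0.172394, Gamma_uuv = -0.151153, Gamma_uvv = -0.841809, Gamma_vuu = 0.922509, Gamma_vuv = 1.037387, Gamma_vvv = 1.058501; k2 = (0.512873, -0.499873, 0.178189, 0.024766)
  k3: at (u, v) = (1.038033, 0.962494), (du/dtau, dv/dtau) = (0.512968, -0.499523); Gamma_uuu = -0.172421, Gamma_uuv = -0.151251, Gamma_uvv = -0.842179, Gamma_vuu = 0.922259, Gamma_vuv = 1.037500, Gamma_vvv = 1.058520; k3 = (0.512968, -0.499523, 0.178001, 0.024891)
  k4: at (u, v) = (1.050859, 0.950015), (du/dtau, dv/dtau) = (0.517413, -0.498898); Gamma_uuu = -0.178065, Gamma_uuv = -0.163234, Gamma_uvv = -0.875733, Gamma_vuu = 0.918709, Gamma_vuv = 1.062727, Gamma_vvv = 1.058765; k4 = (0.517413, -0.498898, 0.181367, 0.039178)
  Y <- Y + (h/6)(k1 + 2k2 + 2k3 + k4): u = 1.0509, v = 0.9500, du/dtau = 0.5174, dv/dtau = -0.4989
step 3:
  k1: at (u, v) = (1.050858, 0.950009), (du/dtau, dv/dtau) = (0.517414, -0.498899); Gamma_uuu = -0.178065, Gamma_uuv = -0.163233, Gamma_uvv = -0.875723, Gamma_vuu = 0.918724, Gamma_vuv = 1.062731, Gamma_vvv = 1.058764; k1 = (0.517414, -0.498899, 0.181366, 0.039176)
  k2: at (u, v) = (1.063793, 0.937536), (du/dtau, dv/dtau) = (0.521949, -0.497919); Gamma_uuu = -0.183555, Gamma_uuv = -0.175666, Gamma_uvv = -0.909925, Gamma_vuu = 0.913991, Gamma_vuv = 1.087537, Gamma_vvv = 1.059043; k2 = (0.521949, -0.497919, 0.184291, 0.053716)
  k3: at (u, v) = (1.063907, 0.937561), (du/dtau, dv/dtau) = (0.522022, -0.497556); Gamma_uuu = -0.183573, Gamma_uuv = -0.175770, Gamma_uvv = -0.910328, Gamma_vuu = 0.913690, Gamma_vuv = 1.087623, Gamma_vvv = 1.059067; k3 = (0.522022, -0.497556, 0.184080, 0.053816)
  k4: at (u, v) = (1.076959, 0.925131), (du/dtau, dv/dtau) = (0.526618, -0.496208); Gamma_uuu = -0.188866, Gamma_uuv = -0.188643, Gamma_uvv = -0.945246, Gamma_vuu = 0.907688, Gamma_vuv = 1.111905, Gamma_vvv = 1.059383; k4 = (0.526618, -0.496208, 0.186529, 0.068539)
  Y <- Y + (h/6)(k1 + 2k2 + 2k3 + k4): u = 1.0770, v = 0.9251, du/dtau = 0.5266, dv/dtau = -0.4962
step 4:
  k1: at (u, v) = (1.076958, 0.925125), (du/dtau, dv/dtau) = (0.526620, -0.496209); Gamma_uuu = -0.188867, Gamma_uuv = -0.188642, Gamma_uvv = -0.945237, Gamma_vuu = 0.907702, Gamma_vuv = 1.111910, Gamma_vvv = 1.059382; k1 = (0.526620, -0.496209, 0.186528, 0.068538)
  k2: at (u, v) = (1.090123, 0.912720), (du/dtau, dv/dtau) = (0.531283, -0.494495); Gamma_uuu = -0.193934, Gamma_uuv = -0.201929, Gamma_uvv = -0.980852, Gamma_vuu = 0.900486, Gamma_vuv = 1.135620, Gamma_vvv = 1.059723; k2 = (0.531283, -0.494495, 0.188483, 0.083391)
  k3: at (u, v) = (1.090240, 0.912763), (du/dtau, dv/dtau) = (0.531332, -0.494124); Gamma_uuu = -0.193940, Gamma_uuv = -0.202036, Gamma_uvv = -0.981286, Gamma_vuu = 0.900139, Gamma_vuv = 1.135674, Gamma_vvv = 1.059753; k3 = (0.531332, -0.494124, 0.188254, 0.083459)
  k4: at (u, v) = (1.103524, 0.900419), (du/dtau, dv/dtau) = (0.536032, -0.492036); Gamma_uuu = -0.198736, Gamma_uuv = -0.215715, Gamma_uvv = -1.017661, Gamma_vuu = 0.891644, Gamma_vuv = 1.158704, Gamma_vvv = 1.060122; k4 = (0.536032, -0.492036, 0.189689, 0.098358)
  Y <- Y + (h/6)(k1 + 2k2 + 2k3 + k4): u = 1.1035, v = 0.9004, du/dtau = 0.5360, dv/dtau = -0.4920

Answer: u = 1.1035, v = 0.9004, du/dtau = 0.5360, dv/dtau = -0.4920


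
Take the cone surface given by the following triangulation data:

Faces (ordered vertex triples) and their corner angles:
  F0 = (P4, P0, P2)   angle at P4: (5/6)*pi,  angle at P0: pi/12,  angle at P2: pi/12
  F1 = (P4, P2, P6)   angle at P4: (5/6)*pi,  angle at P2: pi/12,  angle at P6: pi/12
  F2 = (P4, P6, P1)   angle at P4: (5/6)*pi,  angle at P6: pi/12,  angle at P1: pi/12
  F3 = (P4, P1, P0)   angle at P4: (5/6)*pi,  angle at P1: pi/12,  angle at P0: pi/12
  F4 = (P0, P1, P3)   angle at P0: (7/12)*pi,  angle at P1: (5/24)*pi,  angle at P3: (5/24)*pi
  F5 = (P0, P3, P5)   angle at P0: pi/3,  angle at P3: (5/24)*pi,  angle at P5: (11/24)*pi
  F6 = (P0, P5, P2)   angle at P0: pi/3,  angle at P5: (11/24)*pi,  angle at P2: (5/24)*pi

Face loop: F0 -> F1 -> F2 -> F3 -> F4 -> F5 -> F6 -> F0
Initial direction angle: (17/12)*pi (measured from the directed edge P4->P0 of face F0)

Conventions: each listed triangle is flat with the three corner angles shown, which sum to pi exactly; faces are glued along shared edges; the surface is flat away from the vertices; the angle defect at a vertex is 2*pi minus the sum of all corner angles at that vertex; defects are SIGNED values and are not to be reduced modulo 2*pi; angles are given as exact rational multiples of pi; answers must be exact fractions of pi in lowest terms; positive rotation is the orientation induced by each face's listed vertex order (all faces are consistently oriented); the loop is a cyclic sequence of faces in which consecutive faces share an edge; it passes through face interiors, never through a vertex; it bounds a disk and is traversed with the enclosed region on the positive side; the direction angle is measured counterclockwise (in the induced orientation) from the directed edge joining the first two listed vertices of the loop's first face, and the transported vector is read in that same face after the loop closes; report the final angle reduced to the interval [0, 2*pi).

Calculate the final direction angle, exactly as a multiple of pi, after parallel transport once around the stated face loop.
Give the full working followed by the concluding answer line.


enclosed vertex P0: corner angles sum to (17/12)*pi, defect = 2*pi - (17/12)*pi = (7/12)*pi
enclosed vertex P4: corner angles sum to (10/3)*pi, defect = 2*pi - (10/3)*pi = (-4/3)*pi
final direction = starting direction + enclosed defect total, reduced mod 2*pi (induced orientation)
final angle = (17/12)*pi - (3/4)*pi = (2/3)*pi (mod 2*pi)

Answer: final direction angle = (2/3)*pi


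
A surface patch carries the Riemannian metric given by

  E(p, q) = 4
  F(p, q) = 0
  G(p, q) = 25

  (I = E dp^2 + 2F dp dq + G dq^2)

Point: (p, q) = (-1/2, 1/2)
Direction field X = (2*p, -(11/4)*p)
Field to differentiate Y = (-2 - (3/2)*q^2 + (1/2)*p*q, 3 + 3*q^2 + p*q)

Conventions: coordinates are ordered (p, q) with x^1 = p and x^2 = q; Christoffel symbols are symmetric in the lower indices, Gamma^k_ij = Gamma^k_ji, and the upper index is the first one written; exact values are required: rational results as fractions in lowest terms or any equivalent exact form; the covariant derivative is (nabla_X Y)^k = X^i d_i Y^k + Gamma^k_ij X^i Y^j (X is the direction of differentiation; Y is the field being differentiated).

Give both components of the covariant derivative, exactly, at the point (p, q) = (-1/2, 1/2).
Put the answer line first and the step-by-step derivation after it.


Answer: (nabla_X Y)^p = -85/32, (nabla_X Y)^q = 47/16

E = 4, F = 0, G = 25 at the point
E_p = 0, E_q = 0, F_p = 0, F_q = 0, G_p = 0, G_q = 0
EG - F^2 = 100;  g^inv = (1/100) * [[25, 0], [0, 4]]
first-kind symbols [ij,l] = (1/2)(d_i g_jl + d_j g_il - d_l g_ij): [pp,p] = E_p/2 = 0, [pp,q] = F_p - E_q/2 = 0, [pq,p] = E_q/2 = 0, [pq,q] = G_p/2 = 0, [qq,p] = F_q - G_p/2 = 0, [qq,q] = G_q/2 = 0
Gamma^p_ij = (G*[ij,p] - F*[ij,q])/(EG - F^2), Gamma^q_ij = (E*[ij,q] - F*[ij,p])/(EG - F^2)
Gamma_ppp = 0, Gamma_ppq = 0, Gamma_pqq = 0, Gamma_qpp = 0, Gamma_qpq = 0, Gamma_qqq = 0
X = (-1, 11/8), Y = (-5/2, 7/2) at the point


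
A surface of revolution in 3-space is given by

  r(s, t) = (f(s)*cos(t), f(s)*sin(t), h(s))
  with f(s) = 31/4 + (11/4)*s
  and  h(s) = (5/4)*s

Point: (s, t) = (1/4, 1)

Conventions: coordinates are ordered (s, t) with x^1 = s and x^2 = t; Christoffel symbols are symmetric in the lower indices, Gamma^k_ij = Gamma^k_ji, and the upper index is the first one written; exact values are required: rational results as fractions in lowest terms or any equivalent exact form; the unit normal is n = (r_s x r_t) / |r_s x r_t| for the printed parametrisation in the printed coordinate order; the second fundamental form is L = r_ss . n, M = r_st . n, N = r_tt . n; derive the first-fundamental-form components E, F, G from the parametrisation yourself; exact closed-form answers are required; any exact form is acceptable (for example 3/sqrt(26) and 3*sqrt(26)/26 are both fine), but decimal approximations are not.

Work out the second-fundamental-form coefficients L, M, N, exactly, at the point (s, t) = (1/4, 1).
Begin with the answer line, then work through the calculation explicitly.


Answer: L = 0, M = 0, N = 675*sqrt(146)/2336

f = 135/16, f' = 11/4, f'' = 0, h' = 5/4, h'' = 0
E = 73/8, F = 0, G = 18225/256; answer radicand W^2 = 73/8
unnormalised second-form numerators: l = 0, m = 0, n = 675/64; L = l/sqrt(73/8), and similarly M = m/sqrt(W^2), N = n/sqrt(W^2)


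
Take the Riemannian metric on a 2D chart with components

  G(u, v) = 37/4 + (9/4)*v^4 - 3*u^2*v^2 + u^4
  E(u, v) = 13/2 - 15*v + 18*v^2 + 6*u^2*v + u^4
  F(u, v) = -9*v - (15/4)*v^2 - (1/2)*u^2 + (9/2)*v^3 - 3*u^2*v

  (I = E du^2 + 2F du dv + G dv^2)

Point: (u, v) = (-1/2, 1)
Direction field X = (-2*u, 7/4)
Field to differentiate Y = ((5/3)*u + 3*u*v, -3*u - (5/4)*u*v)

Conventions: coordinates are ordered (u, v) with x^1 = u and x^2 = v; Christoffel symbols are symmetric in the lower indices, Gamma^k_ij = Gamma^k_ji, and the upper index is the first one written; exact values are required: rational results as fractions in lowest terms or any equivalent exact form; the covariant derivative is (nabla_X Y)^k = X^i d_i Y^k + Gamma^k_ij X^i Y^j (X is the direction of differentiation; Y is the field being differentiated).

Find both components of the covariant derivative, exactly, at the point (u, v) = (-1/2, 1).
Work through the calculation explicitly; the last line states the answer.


E = 177/16, F = -73/8, G = 173/16 at the point
E_u = -13/2, E_v = 45/2, F_u = 7/2, F_v = -15/4, G_u = 5/2, G_v = 15/2
EG - F^2 = 9305/256;  g^inv = (256/9305) * [[173/16, 73/8], [73/8, 177/16]]
first-kind symbols [ij,l] = (1/2)(d_i g_jl + d_j g_il - d_l g_ij): [uu,u] = E_u/2 = -13/4, [uu,v] = F_u - E_v/2 = -31/4, [uv,u] = E_v/2 = 45/4, [uv,v] = G_u/2 = 5/4, [vv,u] = F_v - G_u/2 = -5, [vv,v] = G_v/2 = 15/4
Gamma^u_ij = (G*[ij,u] - F*[ij,v])/(EG - F^2), Gamma^v_ij = (E*[ij,v] - F*[ij,u])/(EG - F^2)
Gamma_uuu = -5420/1861, Gamma_uuv = 6812/1861, Gamma_uvv = -1016/1861, Gamma_vuu = -5908/1861, Gamma_vuv = 5964/1861, Gamma_vvv = -212/1861
X = (1, 7/4), Y = (-7/3, 17/8) at the point

Answer: (nabla_X Y)^u = -16133/44664, (nabla_X Y)^v = -437407/178656
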